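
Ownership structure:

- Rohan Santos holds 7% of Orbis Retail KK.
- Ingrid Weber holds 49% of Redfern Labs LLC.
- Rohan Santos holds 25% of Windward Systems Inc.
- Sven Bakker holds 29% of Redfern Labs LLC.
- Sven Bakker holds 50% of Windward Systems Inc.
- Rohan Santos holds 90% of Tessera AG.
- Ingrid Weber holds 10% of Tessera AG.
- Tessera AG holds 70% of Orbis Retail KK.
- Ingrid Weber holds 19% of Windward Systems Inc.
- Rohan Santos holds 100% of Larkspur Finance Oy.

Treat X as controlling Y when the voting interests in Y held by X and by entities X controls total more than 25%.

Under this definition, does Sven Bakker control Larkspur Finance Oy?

Sven holds 29% of Redfern, so Sven controls Redfern.
Sven holds 50% of Windward, so Sven controls Windward.
Neither Sven nor any entity Sven controls holds any voting interest in Larkspur.
So Sven does not control Larkspur.

No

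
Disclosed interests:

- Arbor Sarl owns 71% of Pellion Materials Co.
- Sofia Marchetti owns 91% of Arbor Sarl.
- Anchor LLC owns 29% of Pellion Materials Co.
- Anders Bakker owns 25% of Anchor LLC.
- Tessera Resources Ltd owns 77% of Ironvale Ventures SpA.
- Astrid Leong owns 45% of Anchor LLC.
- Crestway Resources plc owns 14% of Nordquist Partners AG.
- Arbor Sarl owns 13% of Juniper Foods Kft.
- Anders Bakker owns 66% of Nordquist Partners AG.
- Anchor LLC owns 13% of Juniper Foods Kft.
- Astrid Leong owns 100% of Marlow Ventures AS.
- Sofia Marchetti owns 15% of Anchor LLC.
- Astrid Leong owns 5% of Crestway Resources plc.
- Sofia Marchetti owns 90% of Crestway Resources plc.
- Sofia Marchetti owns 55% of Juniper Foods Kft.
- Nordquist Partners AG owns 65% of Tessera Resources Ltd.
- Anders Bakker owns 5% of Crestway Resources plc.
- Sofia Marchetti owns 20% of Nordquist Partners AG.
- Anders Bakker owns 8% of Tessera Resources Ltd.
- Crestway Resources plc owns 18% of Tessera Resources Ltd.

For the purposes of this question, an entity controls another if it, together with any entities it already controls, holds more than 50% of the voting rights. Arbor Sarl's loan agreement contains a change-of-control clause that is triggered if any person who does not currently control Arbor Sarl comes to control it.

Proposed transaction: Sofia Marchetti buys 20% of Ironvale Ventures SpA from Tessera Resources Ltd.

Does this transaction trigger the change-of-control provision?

No

The purchase adds only to Sofia's holdings (Tessera's stake shrinks), so Sofia is the only person who could newly come to control Arbor.
Sofia holds 91% of Arbor, so Sofia controls Arbor.
So Sofia already controls Arbor before the transaction.
After the purchase, Sofia holds 20% of Ironvale directly, and Tessera's stake falls to 57%.
Sofia controlled Arbor already, so this is not a new person acquiring control; every other person's position is unchanged or reduced.
No new person acquires control, so the clause is not triggered.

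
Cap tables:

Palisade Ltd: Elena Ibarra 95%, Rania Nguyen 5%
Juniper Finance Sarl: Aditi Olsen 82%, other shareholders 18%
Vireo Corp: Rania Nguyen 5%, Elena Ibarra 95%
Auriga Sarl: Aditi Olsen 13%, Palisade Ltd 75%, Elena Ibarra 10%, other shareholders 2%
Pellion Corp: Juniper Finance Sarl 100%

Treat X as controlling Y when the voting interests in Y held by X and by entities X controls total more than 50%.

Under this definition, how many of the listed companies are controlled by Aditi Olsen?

Aditi holds 82% of Juniper, so Aditi controls Juniper.
Juniper holds 100% of Pellion, so Aditi controls Pellion.
No other company's threshold is met.
Aditi controls 2 companies.

2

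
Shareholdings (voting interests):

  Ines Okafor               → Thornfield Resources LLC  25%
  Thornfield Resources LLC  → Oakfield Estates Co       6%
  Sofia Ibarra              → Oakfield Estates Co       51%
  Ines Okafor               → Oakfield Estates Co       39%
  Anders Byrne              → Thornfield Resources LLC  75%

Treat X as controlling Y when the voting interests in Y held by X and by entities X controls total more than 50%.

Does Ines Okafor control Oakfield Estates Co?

Ines's largest direct stake is 39% in Oakfield, which does not meet the threshold, so Ines controls no company.
In Oakfield, Ines's side holds only 39%, not > 50%.
So Ines does not control Oakfield.

No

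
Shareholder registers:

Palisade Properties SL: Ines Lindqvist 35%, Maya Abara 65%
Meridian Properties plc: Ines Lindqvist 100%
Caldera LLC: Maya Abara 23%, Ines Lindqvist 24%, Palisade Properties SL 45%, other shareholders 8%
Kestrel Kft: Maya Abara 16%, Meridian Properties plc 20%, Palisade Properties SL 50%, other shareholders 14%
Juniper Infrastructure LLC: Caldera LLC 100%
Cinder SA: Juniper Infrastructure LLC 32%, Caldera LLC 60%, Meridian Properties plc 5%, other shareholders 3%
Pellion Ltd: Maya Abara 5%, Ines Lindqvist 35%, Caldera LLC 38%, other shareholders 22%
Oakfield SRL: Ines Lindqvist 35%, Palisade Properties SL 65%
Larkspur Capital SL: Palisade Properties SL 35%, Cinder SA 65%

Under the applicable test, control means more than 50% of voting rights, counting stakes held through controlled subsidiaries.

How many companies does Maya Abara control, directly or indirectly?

7

Maya holds 65% of Palisade, so Maya controls Palisade.
Maya and Palisade together hold 23% + 45% = 68% of Caldera, so Maya controls Caldera.
Maya and Palisade together hold 16% + 50% = 66% of Kestrel, so Maya controls Kestrel.
Caldera holds 100% of Juniper, so Maya controls Juniper.
Juniper and Caldera together hold 32% + 60% = 92% of Cinder, so Maya controls Cinder.
Palisade holds 65% of Oakfield, so Maya controls Oakfield.
Palisade and Cinder together hold 35% + 65% = 100% of Larkspur, so Maya controls Larkspur.
No other company's threshold is met.
Maya controls 7 companies.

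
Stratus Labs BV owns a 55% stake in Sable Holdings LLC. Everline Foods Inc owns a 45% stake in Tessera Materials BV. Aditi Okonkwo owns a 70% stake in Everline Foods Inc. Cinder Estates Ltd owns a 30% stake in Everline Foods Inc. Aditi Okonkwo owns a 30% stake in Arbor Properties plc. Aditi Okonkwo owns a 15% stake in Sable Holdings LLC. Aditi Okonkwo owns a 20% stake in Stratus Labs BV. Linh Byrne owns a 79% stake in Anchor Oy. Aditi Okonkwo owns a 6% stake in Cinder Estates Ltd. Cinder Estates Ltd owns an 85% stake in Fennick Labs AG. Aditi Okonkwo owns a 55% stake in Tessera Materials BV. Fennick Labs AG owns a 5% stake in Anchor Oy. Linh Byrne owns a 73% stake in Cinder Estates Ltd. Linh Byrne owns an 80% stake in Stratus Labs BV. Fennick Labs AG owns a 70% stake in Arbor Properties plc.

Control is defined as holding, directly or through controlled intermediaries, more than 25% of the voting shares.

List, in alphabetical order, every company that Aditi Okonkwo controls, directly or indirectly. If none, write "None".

Aditi holds 70% of Everline, so Aditi controls Everline.
Aditi holds 30% of Arbor, so Aditi controls Arbor.
Aditi and Everline together hold 55% + 45% = 100% of Tessera, so Aditi controls Tessera.
No other company's threshold is met.

Arbor Properties plc, Everline Foods Inc, Tessera Materials BV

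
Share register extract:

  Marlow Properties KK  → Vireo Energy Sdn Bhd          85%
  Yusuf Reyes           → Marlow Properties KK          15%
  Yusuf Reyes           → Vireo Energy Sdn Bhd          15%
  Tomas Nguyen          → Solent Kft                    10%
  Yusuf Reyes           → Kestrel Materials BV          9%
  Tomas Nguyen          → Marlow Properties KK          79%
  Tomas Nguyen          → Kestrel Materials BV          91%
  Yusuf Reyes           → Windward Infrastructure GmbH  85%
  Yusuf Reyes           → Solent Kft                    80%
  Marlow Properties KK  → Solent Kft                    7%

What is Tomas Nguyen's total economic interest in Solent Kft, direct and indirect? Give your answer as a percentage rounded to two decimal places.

Tomas reaches Solent along 2 paths.
Via Marlow: 79% × 7% = 5.53%.
Direct stake: 10% = 10%.
Total: 5.53% + 10% = 15.53%.

15.53%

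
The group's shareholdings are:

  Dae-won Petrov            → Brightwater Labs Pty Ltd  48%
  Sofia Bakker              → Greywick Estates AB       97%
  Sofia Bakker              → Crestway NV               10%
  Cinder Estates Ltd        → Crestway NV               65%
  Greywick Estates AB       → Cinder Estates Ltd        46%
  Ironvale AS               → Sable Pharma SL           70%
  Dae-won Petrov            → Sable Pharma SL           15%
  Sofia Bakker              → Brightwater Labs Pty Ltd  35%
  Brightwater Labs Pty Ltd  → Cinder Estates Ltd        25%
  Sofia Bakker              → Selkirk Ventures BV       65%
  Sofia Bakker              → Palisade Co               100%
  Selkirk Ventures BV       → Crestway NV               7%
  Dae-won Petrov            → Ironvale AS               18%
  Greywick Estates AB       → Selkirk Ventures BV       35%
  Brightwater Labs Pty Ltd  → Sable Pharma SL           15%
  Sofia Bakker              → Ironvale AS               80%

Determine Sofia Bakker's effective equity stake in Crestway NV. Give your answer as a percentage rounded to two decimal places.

Sofia reaches Crestway along 5 paths.
Via Selkirk: 65% × 7% = 4.55%.
Via Greywick → Selkirk: 97% × 35% × 7% = 2.3765%.
Direct stake: 10% = 10%.
Via Brightwater → Cinder: 35% × 25% × 65% = 5.6875%.
Via Greywick → Cinder: 97% × 46% × 65% = 29.003%.
Total: 4.55% + 2.3765% + 10% + 5.6875% + 29.003% = 51.617%.
Rounded: 51.62%.

51.62%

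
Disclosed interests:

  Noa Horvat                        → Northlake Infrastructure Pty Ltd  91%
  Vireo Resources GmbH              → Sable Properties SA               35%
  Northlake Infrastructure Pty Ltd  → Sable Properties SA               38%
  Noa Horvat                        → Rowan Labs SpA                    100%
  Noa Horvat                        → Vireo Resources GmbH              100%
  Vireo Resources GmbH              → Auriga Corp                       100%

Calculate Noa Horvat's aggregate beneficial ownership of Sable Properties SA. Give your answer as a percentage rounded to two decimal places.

69.58%

Noa reaches Sable along 2 paths.
Via Vireo: 100% × 35% = 35%.
Via Northlake: 91% × 38% = 34.58%.
Total: 35% + 34.58% = 69.58%.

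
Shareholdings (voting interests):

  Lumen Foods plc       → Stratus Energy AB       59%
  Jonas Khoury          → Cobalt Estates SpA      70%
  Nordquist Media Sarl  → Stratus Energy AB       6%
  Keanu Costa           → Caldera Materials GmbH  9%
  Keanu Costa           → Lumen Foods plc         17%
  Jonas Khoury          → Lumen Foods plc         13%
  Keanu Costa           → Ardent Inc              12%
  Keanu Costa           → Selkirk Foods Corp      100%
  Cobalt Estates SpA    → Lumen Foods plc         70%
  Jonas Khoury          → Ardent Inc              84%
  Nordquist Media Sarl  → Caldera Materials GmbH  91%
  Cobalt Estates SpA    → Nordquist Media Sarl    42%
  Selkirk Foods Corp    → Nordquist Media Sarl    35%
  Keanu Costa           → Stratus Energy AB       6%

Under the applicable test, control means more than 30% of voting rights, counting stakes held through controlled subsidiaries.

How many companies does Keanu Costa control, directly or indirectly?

Keanu holds 100% of Selkirk, so Keanu controls Selkirk.
Selkirk holds 35% of Nordquist, so Keanu controls Nordquist.
Nordquist and Keanu together hold 91% + 9% = 100% of Caldera, so Keanu controls Caldera.
No other company's threshold is met.
Keanu controls 3 companies.

3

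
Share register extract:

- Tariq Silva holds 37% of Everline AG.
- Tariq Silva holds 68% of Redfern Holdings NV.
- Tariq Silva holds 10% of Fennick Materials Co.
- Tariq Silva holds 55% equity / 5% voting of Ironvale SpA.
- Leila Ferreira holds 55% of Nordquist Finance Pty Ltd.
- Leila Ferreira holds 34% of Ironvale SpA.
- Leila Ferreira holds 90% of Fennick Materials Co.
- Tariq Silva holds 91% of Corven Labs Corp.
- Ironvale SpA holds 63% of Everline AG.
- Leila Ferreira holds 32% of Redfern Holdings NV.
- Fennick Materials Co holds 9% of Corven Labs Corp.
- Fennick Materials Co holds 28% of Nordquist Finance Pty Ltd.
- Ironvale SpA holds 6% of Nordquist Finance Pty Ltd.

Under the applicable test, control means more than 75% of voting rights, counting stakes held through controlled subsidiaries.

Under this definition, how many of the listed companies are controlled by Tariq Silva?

Tariq holds 91% of Corven, so Tariq controls Corven.
No other company's threshold is met.
Tariq controls 1 company.

1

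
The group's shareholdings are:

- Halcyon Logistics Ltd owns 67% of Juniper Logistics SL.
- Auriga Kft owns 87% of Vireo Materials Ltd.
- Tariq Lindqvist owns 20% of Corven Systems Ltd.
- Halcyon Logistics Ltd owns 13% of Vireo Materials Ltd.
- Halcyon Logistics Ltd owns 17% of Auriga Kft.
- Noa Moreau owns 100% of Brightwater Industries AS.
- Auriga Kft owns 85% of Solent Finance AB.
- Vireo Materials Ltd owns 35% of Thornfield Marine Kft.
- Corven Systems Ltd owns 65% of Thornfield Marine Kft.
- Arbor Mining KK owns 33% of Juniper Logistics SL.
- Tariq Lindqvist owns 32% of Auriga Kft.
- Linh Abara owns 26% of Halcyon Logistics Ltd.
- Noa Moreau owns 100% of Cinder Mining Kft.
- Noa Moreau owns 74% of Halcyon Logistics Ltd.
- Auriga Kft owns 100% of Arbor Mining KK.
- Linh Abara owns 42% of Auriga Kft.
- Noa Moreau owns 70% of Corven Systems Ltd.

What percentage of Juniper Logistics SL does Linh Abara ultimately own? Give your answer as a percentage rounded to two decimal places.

Linh reaches Juniper along 3 paths.
Via Halcyon → Auriga → Arbor: 26% × 17% × 100% × 33% = 1.4586%.
Via Auriga → Arbor: 42% × 100% × 33% = 13.86%.
Via Halcyon: 26% × 67% = 17.42%.
Total: 1.4586% + 13.86% + 17.42% = 32.7386%.
Rounded: 32.74%.

32.74%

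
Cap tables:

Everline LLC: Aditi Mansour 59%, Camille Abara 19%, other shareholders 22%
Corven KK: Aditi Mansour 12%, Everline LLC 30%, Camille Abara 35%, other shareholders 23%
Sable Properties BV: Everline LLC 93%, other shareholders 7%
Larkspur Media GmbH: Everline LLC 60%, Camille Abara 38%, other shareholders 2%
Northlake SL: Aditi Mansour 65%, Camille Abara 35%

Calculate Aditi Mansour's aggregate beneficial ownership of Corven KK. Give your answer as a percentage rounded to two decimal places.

Aditi reaches Corven along 2 paths.
Direct stake: 12% = 12%.
Via Everline: 59% × 30% = 17.7%.
Total: 12% + 17.7% = 29.7%.
Rounded: 29.70%.

29.70%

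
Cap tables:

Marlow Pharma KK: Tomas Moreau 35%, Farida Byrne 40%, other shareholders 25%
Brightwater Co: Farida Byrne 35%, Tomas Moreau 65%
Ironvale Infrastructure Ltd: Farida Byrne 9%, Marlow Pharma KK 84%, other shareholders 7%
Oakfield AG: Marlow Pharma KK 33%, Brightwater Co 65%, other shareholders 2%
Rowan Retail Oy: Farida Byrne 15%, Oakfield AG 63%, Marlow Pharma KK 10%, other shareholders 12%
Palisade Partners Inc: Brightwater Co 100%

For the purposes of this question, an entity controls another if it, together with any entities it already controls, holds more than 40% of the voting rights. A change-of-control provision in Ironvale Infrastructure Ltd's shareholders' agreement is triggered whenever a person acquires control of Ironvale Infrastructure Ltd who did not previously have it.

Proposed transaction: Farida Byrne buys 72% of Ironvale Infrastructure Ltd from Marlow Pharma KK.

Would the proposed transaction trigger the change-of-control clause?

Yes

The purchase adds only to Farida's holdings (Marlow's stake shrinks), so Farida is the only person who could newly come to control Ironvale.
Farida's largest direct stake is 40% in Marlow, which does not meet the threshold, so Farida controls no company.
In Ironvale, Farida's side holds only 9%, not > 40%.
So before the transaction, Farida does not control Ironvale.
After the purchase, Farida's direct stake in Ironvale rises to 9% + 72% = 81%, and Marlow's stake falls to 12%.
Farida holds 81% of Ironvale, so Farida controls Ironvale.
Farida did not control Ironvale before and does after, so the clause is triggered.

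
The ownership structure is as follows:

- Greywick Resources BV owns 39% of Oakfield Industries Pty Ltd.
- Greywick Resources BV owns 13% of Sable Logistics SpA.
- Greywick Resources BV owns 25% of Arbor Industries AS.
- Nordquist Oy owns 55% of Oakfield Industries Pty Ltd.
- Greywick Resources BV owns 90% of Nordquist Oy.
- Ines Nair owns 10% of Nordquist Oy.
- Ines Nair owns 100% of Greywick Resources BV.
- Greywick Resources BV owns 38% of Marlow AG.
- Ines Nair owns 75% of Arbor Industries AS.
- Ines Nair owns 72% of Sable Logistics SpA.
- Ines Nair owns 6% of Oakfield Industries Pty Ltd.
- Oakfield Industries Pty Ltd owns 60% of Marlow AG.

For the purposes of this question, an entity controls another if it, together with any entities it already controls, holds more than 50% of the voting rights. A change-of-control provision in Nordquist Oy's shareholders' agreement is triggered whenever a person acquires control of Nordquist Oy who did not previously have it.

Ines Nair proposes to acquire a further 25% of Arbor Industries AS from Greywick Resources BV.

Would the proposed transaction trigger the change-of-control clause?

The purchase adds only to Ines's holdings (Greywick's stake shrinks), so Ines is the only person who could newly come to control Nordquist.
Ines holds 100% of Greywick, so Ines controls Greywick.
Ines and Greywick together hold 10% + 90% = 100% of Nordquist, so Ines controls Nordquist.
So Ines already controls Nordquist before the transaction.
After the purchase, Ines's direct stake in Arbor rises to 75% + 25% = 100%, and Greywick's stake falls to 0%.
Ines controlled Nordquist already, so this is not a new person acquiring control; every other person's position is unchanged or reduced.
No new person acquires control, so the clause is not triggered.

No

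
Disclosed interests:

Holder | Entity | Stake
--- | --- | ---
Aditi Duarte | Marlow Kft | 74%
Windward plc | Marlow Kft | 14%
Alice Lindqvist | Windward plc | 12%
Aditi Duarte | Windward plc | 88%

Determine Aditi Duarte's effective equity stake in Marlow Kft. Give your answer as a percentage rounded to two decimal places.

86.32%

Aditi reaches Marlow along 2 paths.
Direct stake: 74% = 74%.
Via Windward: 88% × 14% = 12.32%.
Total: 74% + 12.32% = 86.32%.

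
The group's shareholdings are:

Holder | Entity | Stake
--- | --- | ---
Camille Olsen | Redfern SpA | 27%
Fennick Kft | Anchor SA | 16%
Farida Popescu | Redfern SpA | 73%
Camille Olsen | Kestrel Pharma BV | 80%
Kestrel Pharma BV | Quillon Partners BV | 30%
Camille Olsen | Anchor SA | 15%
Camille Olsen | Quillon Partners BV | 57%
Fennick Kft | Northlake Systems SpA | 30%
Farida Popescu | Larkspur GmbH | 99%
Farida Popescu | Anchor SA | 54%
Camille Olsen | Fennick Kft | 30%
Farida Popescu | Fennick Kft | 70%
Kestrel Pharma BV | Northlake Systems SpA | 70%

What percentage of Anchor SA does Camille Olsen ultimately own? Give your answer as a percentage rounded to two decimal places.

19.80%

Camille reaches Anchor along 2 paths.
Direct stake: 15% = 15%.
Via Fennick: 30% × 16% = 4.8%.
Total: 15% + 4.8% = 19.8%.
Rounded: 19.80%.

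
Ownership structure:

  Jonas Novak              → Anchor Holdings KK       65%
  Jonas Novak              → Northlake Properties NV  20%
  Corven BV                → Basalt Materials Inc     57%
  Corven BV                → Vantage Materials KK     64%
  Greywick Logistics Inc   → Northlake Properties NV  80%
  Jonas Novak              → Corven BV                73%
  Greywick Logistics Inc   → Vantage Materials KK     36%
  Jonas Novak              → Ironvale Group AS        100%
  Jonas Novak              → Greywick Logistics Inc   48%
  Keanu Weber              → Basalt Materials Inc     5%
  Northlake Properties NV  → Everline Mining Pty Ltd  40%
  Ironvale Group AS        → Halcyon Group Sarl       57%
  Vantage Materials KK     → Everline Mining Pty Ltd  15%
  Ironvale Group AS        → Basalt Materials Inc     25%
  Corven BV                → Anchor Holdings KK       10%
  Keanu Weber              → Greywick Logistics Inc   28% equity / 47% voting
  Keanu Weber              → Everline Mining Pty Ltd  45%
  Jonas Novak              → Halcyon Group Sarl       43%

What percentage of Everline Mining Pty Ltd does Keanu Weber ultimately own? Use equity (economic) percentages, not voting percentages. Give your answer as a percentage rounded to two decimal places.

55.47%

Keanu reaches Everline along 3 paths.
Via Greywick → Northlake: 28% × 80% × 40% = 8.96%.
Via Greywick → Vantage: 28% × 36% × 15% = 1.512%.
Direct stake: 45% = 45%.
Total: 8.96% + 1.512% + 45% = 55.472%.
Rounded: 55.47%.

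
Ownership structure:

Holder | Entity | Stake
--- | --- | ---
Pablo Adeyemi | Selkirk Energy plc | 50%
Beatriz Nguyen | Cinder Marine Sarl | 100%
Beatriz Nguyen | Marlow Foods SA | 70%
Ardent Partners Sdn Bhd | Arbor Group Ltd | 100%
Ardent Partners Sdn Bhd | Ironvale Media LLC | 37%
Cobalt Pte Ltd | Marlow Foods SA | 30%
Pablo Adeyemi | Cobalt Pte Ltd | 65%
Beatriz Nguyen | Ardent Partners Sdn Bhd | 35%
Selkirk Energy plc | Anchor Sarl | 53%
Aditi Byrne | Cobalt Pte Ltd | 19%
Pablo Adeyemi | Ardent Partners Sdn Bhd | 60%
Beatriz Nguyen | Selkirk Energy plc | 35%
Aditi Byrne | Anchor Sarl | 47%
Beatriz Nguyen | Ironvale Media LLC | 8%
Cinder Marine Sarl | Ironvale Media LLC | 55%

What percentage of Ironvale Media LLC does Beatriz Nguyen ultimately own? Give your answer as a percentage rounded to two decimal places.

Beatriz reaches Ironvale along 3 paths.
Via Ardent: 35% × 37% = 12.95%.
Direct stake: 8% = 8%.
Via Cinder: 100% × 55% = 55%.
Total: 12.95% + 8% + 55% = 75.95%.

75.95%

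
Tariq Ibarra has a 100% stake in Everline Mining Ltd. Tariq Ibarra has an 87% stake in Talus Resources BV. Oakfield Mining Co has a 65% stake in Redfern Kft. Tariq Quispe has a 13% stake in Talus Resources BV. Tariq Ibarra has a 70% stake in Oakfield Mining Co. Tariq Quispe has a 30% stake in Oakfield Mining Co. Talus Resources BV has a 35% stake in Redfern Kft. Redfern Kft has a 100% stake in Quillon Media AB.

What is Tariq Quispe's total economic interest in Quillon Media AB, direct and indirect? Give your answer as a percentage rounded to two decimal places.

Tariq Quispe reaches Quillon along 2 paths.
Via Oakfield → Redfern: 30% × 65% × 100% = 19.5%.
Via Talus → Redfern: 13% × 35% × 100% = 4.55%.
Total: 19.5% + 4.55% = 24.05%.

24.05%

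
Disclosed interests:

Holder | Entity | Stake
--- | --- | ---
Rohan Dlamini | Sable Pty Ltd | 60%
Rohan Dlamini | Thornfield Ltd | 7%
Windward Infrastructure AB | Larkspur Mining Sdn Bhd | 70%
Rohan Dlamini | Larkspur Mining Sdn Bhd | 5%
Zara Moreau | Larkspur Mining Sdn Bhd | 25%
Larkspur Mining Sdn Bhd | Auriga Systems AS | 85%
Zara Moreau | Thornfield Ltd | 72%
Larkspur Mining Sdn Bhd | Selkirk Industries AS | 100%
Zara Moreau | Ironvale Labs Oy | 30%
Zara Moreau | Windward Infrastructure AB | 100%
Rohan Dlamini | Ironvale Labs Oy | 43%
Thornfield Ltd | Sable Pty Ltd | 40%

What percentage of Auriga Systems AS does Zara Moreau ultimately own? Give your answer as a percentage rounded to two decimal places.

Zara reaches Auriga along 2 paths.
Via Windward → Larkspur: 100% × 70% × 85% = 59.5%.
Via Larkspur: 25% × 85% = 21.25%.
Total: 59.5% + 21.25% = 80.75%.

80.75%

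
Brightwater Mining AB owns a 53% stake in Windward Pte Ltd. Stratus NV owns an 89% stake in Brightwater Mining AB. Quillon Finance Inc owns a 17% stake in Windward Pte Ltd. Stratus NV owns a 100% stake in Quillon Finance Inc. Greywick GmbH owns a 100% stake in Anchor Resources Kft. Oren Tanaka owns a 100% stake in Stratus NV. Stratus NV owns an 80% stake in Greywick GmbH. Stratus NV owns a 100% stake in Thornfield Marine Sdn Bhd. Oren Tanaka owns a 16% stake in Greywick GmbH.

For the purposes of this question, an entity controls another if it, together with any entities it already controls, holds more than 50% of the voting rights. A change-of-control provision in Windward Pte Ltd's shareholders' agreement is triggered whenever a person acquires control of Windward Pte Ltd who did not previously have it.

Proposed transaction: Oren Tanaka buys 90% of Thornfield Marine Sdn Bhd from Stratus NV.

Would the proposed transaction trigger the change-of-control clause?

No

The purchase adds only to Oren's holdings (Stratus's stake shrinks), so Oren is the only person who could newly come to control Windward.
Oren holds 100% of Stratus, so Oren controls Stratus.
Stratus holds 100% of Quillon, so Oren controls Quillon.
Stratus holds 89% of Brightwater, so Oren controls Brightwater.
Brightwater and Quillon together hold 53% + 17% = 70% of Windward, so Oren controls Windward.
So Oren already controls Windward before the transaction.
After the purchase, Oren holds 90% of Thornfield directly, and Stratus's stake falls to 10%.
Oren controlled Windward already, so this is not a new person acquiring control; every other person's position is unchanged or reduced.
No new person acquires control, so the clause is not triggered.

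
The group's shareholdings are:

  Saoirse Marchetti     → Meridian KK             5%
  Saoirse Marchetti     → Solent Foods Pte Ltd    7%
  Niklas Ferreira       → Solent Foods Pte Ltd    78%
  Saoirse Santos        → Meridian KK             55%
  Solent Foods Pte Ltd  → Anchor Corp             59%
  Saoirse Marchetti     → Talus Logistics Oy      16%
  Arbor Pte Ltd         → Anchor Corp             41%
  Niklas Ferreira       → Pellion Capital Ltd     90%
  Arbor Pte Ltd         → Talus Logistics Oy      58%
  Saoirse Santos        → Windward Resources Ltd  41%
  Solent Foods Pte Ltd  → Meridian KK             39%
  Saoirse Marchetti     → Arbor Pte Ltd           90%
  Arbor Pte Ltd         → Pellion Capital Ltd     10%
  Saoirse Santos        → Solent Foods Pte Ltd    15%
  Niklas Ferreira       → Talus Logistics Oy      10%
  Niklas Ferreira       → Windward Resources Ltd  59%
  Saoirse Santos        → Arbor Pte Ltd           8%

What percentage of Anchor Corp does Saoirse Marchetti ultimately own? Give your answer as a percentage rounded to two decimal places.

Saoirse Marchetti reaches Anchor along 2 paths.
Via Arbor: 90% × 41% = 36.9%.
Via Solent: 7% × 59% = 4.13%.
Total: 36.9% + 4.13% = 41.03%.

41.03%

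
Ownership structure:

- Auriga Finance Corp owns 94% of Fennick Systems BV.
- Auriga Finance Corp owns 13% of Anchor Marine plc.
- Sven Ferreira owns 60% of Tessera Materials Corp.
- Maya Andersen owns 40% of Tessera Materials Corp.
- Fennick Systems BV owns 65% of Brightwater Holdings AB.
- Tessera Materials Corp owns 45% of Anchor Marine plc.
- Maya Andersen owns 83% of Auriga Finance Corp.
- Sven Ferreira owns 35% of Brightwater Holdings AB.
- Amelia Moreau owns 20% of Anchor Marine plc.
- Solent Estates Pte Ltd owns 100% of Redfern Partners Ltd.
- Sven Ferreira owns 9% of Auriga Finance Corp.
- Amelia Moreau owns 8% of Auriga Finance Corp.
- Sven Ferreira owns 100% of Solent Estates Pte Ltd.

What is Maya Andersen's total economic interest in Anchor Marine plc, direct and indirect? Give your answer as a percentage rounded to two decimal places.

28.79%

Maya reaches Anchor along 2 paths.
Via Tessera: 40% × 45% = 18%.
Via Auriga: 83% × 13% = 10.79%.
Total: 18% + 10.79% = 28.79%.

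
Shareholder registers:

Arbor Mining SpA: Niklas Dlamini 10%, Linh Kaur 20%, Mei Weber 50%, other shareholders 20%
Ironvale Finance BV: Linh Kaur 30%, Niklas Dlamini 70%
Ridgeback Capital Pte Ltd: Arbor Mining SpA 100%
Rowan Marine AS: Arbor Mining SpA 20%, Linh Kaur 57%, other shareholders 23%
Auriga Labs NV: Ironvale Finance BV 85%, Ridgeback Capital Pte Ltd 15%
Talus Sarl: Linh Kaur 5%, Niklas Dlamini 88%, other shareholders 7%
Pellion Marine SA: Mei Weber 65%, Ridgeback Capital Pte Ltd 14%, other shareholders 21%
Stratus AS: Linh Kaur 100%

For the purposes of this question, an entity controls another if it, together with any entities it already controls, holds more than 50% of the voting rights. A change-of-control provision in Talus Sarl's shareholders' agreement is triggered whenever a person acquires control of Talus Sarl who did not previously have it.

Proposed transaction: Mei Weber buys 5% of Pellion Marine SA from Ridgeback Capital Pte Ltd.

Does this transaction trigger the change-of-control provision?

No

The purchase adds only to Mei's holdings (Ridgeback's stake shrinks), so Mei is the only person who could newly come to control Talus.
Mei holds 65% of Pellion, so Mei controls Pellion.
Neither Mei nor any entity Mei controls holds any voting interest in Talus.
So before the transaction, Mei does not control Talus.
After the purchase, Mei's direct stake in Pellion rises to 65% + 5% = 70%, and Ridgeback's stake falls to 9%.
Mei holds 70% of Pellion, so Mei controls Pellion.
After the transaction, neither Mei nor any entity Mei controls holds a voting interest in Talus, so Mei still does not control it.
No new person acquires control, so the clause is not triggered.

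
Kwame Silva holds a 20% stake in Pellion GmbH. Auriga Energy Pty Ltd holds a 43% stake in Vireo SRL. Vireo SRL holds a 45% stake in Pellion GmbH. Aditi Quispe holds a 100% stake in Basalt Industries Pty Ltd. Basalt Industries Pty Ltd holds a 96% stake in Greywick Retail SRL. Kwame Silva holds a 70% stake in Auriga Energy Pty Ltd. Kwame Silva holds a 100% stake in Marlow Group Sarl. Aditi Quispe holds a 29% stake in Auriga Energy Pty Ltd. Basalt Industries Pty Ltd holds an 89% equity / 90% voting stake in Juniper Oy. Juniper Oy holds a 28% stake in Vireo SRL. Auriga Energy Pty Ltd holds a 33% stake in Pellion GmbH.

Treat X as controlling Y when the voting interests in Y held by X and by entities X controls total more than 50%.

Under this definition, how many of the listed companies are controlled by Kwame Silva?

Kwame holds 70% of Auriga, so Kwame controls Auriga.
Kwame holds 100% of Marlow, so Kwame controls Marlow.
Kwame and Auriga together hold 20% + 33% = 53% of Pellion, so Kwame controls Pellion.
No other company's threshold is met.
Kwame controls 3 companies.

3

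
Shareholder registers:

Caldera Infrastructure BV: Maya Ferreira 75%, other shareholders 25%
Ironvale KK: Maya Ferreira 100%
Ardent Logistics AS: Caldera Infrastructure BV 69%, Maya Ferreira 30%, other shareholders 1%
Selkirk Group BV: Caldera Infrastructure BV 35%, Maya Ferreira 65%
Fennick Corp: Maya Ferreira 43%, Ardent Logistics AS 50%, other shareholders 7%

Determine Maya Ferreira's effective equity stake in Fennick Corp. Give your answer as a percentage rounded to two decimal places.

Maya reaches Fennick along 3 paths.
Direct stake: 43% = 43%.
Via Caldera → Ardent: 75% × 69% × 50% = 25.875%.
Via Ardent: 30% × 50% = 15%.
Total: 43% + 25.875% + 15% = 83.875%.
Rounded: 83.88%.

83.88%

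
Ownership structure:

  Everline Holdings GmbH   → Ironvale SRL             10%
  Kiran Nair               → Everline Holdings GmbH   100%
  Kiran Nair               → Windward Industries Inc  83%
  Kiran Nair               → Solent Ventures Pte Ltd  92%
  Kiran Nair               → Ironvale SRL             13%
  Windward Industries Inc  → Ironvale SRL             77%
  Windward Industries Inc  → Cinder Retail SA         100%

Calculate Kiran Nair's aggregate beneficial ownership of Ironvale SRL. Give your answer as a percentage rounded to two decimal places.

86.91%

Kiran reaches Ironvale along 3 paths.
Via Everline: 100% × 10% = 10%.
Via Windward: 83% × 77% = 63.91%.
Direct stake: 13% = 13%.
Total: 10% + 63.91% + 13% = 86.91%.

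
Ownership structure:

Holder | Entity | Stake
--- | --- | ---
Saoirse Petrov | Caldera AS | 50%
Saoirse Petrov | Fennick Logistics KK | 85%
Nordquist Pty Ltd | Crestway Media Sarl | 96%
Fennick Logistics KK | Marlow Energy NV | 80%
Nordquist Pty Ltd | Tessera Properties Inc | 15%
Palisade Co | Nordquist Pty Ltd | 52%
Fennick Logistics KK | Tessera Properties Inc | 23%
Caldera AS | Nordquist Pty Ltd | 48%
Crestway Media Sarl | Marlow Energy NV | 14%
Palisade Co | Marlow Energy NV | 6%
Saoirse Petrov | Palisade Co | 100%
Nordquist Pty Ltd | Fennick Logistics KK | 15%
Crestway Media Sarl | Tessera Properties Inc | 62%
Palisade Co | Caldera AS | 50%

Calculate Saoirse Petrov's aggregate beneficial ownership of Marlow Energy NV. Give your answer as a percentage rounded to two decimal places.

Saoirse reaches Marlow along 8 paths.
Via Palisade → Nordquist → Fennick: 100% × 52% × 15% × 80% = 6.24%.
Via Caldera → Nordquist → Fennick: 50% × 48% × 15% × 80% = 2.88%.
Via Palisade → Caldera → Nordquist → Fennick: 100% × 50% × 48% × 15% × 80% = 2.88%.
Via Fennick: 85% × 80% = 68%.
Via Palisade → Nordquist → Crestway: 100% × 52% × 96% × 14% = 6.9888%.
Via Caldera → Nordquist → Crestway: 50% × 48% × 96% × 14% = 3.2256%.
Via Palisade → Caldera → Nordquist → Crestway: 100% × 50% × 48% × 96% × 14% = 3.2256%.
Via Palisade: 100% × 6% = 6%.
Total: 6.24% + 2.88% + 2.88% + 68% + 6.9888% + 3.2256% + 3.2256% + 6% = 99.44%.

99.44%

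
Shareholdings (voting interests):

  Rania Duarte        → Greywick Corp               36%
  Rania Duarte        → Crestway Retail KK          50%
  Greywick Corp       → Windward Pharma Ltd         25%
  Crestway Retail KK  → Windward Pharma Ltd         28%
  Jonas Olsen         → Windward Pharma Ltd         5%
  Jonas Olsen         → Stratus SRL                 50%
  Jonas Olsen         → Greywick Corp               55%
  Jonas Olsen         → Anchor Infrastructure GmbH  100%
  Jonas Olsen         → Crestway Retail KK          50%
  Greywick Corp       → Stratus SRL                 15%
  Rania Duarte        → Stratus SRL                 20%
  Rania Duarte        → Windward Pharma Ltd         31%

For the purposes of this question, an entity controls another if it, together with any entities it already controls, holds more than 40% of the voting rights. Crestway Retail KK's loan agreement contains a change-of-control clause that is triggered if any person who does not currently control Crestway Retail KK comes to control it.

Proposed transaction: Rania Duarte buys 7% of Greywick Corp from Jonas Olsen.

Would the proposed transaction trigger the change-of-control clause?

The purchase adds only to Rania's holdings (Jonas's stake shrinks), so Rania is the only person who could newly come to control Crestway.
Rania holds 50% of Crestway, so Rania controls Crestway.
So Rania already controls Crestway before the transaction.
After the purchase, Rania's direct stake in Greywick rises to 36% + 7% = 43%, and Jonas's stake falls to 48%.
Rania controlled Crestway already, so this is not a new person acquiring control; every other person's position is unchanged or reduced.
No new person acquires control, so the clause is not triggered.

No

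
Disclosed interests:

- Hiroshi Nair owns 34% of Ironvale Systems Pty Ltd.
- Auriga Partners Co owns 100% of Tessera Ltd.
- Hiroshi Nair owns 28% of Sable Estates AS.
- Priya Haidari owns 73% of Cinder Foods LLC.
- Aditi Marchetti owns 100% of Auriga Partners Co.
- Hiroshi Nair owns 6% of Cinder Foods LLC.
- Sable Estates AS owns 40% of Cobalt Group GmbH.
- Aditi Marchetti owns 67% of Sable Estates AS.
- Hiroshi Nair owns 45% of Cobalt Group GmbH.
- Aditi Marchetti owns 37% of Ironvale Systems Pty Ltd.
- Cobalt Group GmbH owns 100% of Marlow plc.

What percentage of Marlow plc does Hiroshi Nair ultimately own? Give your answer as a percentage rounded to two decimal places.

Hiroshi reaches Marlow along 2 paths.
Via Sable → Cobalt: 28% × 40% × 100% = 11.2%.
Via Cobalt: 45% × 100% = 45%.
Total: 11.2% + 45% = 56.2%.
Rounded: 56.20%.

56.20%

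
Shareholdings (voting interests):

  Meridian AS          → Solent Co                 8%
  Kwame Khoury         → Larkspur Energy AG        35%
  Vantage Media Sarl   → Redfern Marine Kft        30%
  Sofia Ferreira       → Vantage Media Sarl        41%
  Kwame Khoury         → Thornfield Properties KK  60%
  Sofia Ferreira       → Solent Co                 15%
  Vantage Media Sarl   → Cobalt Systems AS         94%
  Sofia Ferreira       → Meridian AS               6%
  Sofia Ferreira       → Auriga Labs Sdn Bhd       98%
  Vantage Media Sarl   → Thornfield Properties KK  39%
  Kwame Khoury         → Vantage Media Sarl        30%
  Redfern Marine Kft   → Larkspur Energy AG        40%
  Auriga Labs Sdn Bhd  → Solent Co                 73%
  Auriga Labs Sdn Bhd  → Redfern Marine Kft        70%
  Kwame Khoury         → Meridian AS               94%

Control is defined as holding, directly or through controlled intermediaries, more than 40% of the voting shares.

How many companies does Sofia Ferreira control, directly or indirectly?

Sofia holds 98% of Auriga, so Sofia controls Auriga.
Sofia holds 41% of Vantage, so Sofia controls Vantage.
Sofia and Auriga together hold 15% + 73% = 88% of Solent, so Sofia controls Solent.
Vantage and Auriga together hold 30% + 70% = 100% of Redfern, so Sofia controls Redfern.
Vantage holds 94% of Cobalt, so Sofia controls Cobalt.
No other company's threshold is met.
Sofia controls 5 companies.

5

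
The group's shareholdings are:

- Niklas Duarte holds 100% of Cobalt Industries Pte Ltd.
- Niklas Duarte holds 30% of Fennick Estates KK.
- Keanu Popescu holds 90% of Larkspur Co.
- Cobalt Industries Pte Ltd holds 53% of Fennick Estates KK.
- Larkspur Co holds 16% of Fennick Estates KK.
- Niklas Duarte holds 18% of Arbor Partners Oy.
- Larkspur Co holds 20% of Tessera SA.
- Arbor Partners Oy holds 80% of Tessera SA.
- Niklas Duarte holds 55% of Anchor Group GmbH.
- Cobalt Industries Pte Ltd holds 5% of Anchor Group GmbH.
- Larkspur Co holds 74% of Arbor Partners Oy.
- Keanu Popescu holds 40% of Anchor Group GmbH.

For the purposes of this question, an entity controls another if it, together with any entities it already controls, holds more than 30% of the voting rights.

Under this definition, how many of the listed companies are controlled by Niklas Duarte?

3

Niklas holds 100% of Cobalt, so Niklas controls Cobalt.
Cobalt and Niklas together hold 5% + 55% = 60% of Anchor, so Niklas controls Anchor.
Cobalt and Niklas together hold 53% + 30% = 83% of Fennick, so Niklas controls Fennick.
No other company's threshold is met.
Niklas controls 3 companies.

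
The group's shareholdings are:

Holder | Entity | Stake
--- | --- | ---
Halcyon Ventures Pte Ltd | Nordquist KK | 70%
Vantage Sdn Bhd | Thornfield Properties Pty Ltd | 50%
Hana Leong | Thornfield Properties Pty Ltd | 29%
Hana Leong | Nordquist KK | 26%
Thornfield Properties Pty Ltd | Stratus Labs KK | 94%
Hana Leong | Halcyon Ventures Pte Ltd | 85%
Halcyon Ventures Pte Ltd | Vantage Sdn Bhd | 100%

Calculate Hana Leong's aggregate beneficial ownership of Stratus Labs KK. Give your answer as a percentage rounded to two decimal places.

67.21%

Hana reaches Stratus along 2 paths.
Via Thornfield: 29% × 94% = 27.26%.
Via Halcyon → Vantage → Thornfield: 85% × 100% × 50% × 94% = 39.95%.
Total: 27.26% + 39.95% = 67.21%.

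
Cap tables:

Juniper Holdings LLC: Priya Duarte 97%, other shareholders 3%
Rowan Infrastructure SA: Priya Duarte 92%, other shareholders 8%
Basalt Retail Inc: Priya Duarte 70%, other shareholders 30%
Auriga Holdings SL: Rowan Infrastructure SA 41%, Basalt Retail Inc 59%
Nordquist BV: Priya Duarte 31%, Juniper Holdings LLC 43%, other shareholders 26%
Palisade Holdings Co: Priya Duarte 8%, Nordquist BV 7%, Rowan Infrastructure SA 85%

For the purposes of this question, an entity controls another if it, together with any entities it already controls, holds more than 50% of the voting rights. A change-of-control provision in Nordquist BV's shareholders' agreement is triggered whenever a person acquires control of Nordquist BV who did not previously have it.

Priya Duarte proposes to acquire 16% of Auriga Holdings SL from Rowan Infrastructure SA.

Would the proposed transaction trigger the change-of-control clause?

The purchase adds only to Priya's holdings (Rowan's stake shrinks), so Priya is the only person who could newly come to control Nordquist.
Priya holds 97% of Juniper, so Priya controls Juniper.
Priya and Juniper together hold 31% + 43% = 74% of Nordquist, so Priya controls Nordquist.
So Priya already controls Nordquist before the transaction.
After the purchase, Priya holds 16% of Auriga directly, and Rowan's stake falls to 25%.
Priya controlled Nordquist already, so this is not a new person acquiring control; every other person's position is unchanged or reduced.
No new person acquires control, so the clause is not triggered.

No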